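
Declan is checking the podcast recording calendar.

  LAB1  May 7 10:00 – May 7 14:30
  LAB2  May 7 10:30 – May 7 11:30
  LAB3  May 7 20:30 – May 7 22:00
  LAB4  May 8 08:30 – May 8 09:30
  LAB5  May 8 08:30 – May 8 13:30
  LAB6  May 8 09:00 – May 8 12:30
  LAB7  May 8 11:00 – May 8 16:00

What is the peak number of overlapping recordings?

Sweep the timeline, counting +1 at each start and −1 at each end (ends before starts at a tie):
May 7 10:00 start LAB1 → 1
May 7 10:30 start LAB2 → 2
May 7 11:30 end LAB2 → 1
May 7 14:30 end LAB1 → 0
May 7 20:30 start LAB3 → 1
May 7 22:00 end LAB3 → 0
May 8 08:30 start LAB4 → 1
May 8 08:30 start LAB5 → 2
May 8 09:00 start LAB6 → 3
May 8 09:30 end LAB4 → 2
May 8 11:00 start LAB7 → 3
May 8 12:30 end LAB6 → 2
May 8 13:30 end LAB5 → 1
May 8 16:00 end LAB7 → 0
Peak is 3, at May 8 09:00 (LAB4, LAB5, LAB6).

3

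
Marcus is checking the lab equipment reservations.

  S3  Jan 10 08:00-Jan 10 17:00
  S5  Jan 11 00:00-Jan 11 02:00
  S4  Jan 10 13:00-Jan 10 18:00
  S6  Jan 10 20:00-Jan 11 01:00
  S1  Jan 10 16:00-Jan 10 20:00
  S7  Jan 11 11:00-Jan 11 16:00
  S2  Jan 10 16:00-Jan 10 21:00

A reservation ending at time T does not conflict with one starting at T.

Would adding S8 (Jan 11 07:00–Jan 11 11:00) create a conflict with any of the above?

No — it doesn't clash with anything

S3: ends Jan 10 17:00 at or before S8 starts Jan 11 07:00 → clear.
S4: ends Jan 10 18:00 at or before S8 starts Jan 11 07:00 → clear.
S1: ends Jan 10 20:00 at or before S8 starts Jan 11 07:00 → clear.
S2: ends Jan 10 21:00 at or before S8 starts Jan 11 07:00 → clear.
S6: ends Jan 11 01:00 at or before S8 starts Jan 11 07:00 → clear.
S5: ends Jan 11 02:00 at or before S8 starts Jan 11 07:00 → clear.
S7: starts Jan 11 11:00 at or after S8 ends Jan 11 11:00 → clear.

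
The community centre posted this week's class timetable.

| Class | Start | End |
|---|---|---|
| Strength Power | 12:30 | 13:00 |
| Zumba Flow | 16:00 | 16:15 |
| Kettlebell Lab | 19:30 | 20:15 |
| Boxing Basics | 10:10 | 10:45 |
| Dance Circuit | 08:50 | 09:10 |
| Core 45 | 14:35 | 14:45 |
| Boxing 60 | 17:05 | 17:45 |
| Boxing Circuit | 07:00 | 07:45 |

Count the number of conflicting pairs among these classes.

Two intervals overlap when each starts before the other ends.
Sorted by start: Boxing Circuit, Dance Circuit, Boxing Basics, Strength Power, Core 45, Zumba Flow, Boxing 60, Kettlebell Lab.
Dance Circuit starts after Boxing Circuit ends — done with Boxing Circuit.
Boxing Basics starts after Dance Circuit ends — done with Dance Circuit.
Strength Power starts after Boxing Basics ends — done with Boxing Basics.
Core 45 starts after Strength Power ends — done with Strength Power.
Zumba Flow starts after Core 45 ends — done with Core 45.
Boxing 60 starts after Zumba Flow ends — done with Zumba Flow.
Kettlebell Lab starts after Boxing 60 ends.
No pair overlaps.

0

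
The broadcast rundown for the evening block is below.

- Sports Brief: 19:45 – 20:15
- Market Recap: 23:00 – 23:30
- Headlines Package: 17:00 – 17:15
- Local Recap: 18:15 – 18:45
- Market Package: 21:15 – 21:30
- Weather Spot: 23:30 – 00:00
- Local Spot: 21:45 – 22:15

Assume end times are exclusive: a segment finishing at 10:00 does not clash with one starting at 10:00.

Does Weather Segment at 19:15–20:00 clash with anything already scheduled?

Yes — it overlaps Sports Brief

Headlines Package: ends 17:15 at or before Weather Segment starts 19:15 → clear.
Local Recap: ends 18:45 at or before Weather Segment starts 19:15 → clear.
Sports Brief: starts 19:45 before Weather Segment ends 20:00, and ends 20:15 after Weather Segment starts 19:15 → overlap.
Market Package: starts 21:15 at or after Weather Segment ends 20:00 → clear.
Local Spot: starts 21:45 at or after Weather Segment ends 20:00 → clear.
Market Recap: starts 23:00 at or after Weather Segment ends 20:00 → clear.
Weather Spot: starts 23:30 at or after Weather Segment ends 20:00 → clear.
Weather Segment overlaps Sports Brief.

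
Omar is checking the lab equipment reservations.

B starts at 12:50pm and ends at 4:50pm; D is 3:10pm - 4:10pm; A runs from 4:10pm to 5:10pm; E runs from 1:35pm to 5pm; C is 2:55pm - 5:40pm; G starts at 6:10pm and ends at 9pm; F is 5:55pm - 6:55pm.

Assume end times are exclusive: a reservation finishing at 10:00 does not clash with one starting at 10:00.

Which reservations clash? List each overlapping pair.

A & B, A & C, A & E, B & C, B & D, B & E, C & D, C & E, D & E, F & G

Sorted by start: B, E, C, D, A, F, G.
E starts before B ends → B and E overlap.
C starts before B ends → B and C overlap.
D starts before B ends → B and D overlap.
A starts before B ends → B and A overlap.
F starts after B ends, so nothing later overlaps B either.
C starts before E ends → E and C overlap.
D starts before E ends → E and D overlap.
A starts before E ends → E and A overlap.
F starts after E ends, so nothing later overlaps E either.
D starts before C ends → C and D overlap.
A starts before C ends → C and A overlap.
F starts after C ends, so nothing later overlaps C either.
A starts exactly when D ends (back-to-back, no overlap), so nothing later overlaps D either.
F starts after A ends, so nothing later overlaps A either.
G starts before F ends → F and G overlap.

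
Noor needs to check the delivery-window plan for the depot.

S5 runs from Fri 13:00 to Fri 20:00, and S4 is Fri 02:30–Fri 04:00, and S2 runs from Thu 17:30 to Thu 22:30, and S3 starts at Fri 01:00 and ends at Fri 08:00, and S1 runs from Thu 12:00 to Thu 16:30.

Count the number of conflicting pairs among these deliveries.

1

Sorted by start: S1, S2, S3, S4, S5.
S2 starts after S1 ends, so S1 has no further overlaps.
S3 starts after S2 ends, so S2 has no further overlaps.
S4 starts before S3 ends → S3 and S4 overlap.
S5 starts after S3 ends.
S5 starts after S4 ends.
Overlapping pairs: S3 & S4 — 1 in total.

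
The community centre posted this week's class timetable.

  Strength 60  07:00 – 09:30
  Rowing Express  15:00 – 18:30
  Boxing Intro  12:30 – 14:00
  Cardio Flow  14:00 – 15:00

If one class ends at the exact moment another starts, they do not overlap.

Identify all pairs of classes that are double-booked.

Sorted by start: Strength 60, Boxing Intro, Cardio Flow, Rowing Express.
Boxing Intro starts after Strength 60 ends, so nothing later overlaps Strength 60 either.
Cardio Flow starts exactly when Boxing Intro ends (back-to-back, no overlap), so nothing later overlaps Boxing Intro either.
Rowing Express starts exactly when Cardio Flow ends (back-to-back, no overlap).

no overlapping pairs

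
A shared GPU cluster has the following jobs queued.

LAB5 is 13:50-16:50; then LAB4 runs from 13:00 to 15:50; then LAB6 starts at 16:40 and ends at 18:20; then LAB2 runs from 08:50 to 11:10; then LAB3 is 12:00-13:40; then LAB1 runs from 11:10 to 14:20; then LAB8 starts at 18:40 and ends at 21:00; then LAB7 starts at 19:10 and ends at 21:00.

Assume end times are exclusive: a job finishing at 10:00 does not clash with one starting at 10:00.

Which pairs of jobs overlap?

Check each pair: they overlap iff neither finishes before the other starts.
Sorted by start: LAB2, LAB1, LAB3, LAB4, LAB5, LAB6, LAB8, LAB7.
LAB1 starts exactly when LAB2 ends (back-to-back, no overlap), so nothing later overlaps LAB2 either.
LAB3 starts before LAB1 ends → LAB1 and LAB3 overlap.
LAB4 starts before LAB1 ends → LAB1 and LAB4 overlap.
LAB5 starts before LAB1 ends → LAB1 and LAB5 overlap.
LAB6 starts after LAB1 ends, so nothing later overlaps LAB1 either.
LAB4 starts before LAB3 ends → LAB3 and LAB4 overlap.
LAB5 starts after LAB3 ends, so nothing later overlaps LAB3 either.
LAB5 starts before LAB4 ends → LAB4 and LAB5 overlap.
LAB6 starts after LAB4 ends, so nothing later overlaps LAB4 either.
LAB6 starts before LAB5 ends → LAB5 and LAB6 overlap.
LAB8 starts after LAB5 ends, so nothing later overlaps LAB5 either.
LAB8 starts after LAB6 ends, so nothing later overlaps LAB6 either.
LAB7 starts before LAB8 ends → LAB8 and LAB7 overlap.

LAB1 & LAB3, LAB1 & LAB4, LAB1 & LAB5, LAB3 & LAB4, LAB4 & LAB5, LAB5 & LAB6, LAB7 & LAB8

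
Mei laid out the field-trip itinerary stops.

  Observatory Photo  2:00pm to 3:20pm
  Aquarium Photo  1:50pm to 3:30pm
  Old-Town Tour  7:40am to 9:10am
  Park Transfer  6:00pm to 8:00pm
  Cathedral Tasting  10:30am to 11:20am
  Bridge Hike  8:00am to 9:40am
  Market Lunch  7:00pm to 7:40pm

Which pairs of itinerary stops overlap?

Two intervals overlap when each starts before the other ends.
Sorted by start: Old-Town Tour, Bridge Hike, Cathedral Tasting, Aquarium Photo, Observatory Photo, Park Transfer, Market Lunch.
Bridge Hike starts before Old-Town Tour ends → Old-Town Tour and Bridge Hike overlap.
Cathedral Tasting starts after Old-Town Tour ends; Old-Town Tour is clear from here.
Cathedral Tasting starts after Bridge Hike ends; Bridge Hike is clear from here.
Aquarium Photo starts after Cathedral Tasting ends; Cathedral Tasting is clear from here.
Observatory Photo starts before Aquarium Photo ends → Aquarium Photo and Observatory Photo overlap.
Park Transfer starts after Aquarium Photo ends; Aquarium Photo is clear from here.
Park Transfer starts after Observatory Photo ends; Observatory Photo is clear from here.
Market Lunch starts before Park Transfer ends → Park Transfer and Market Lunch overlap.

Aquarium Photo & Observatory Photo, Bridge Hike & Old-Town Tour, Market Lunch & Park Transfer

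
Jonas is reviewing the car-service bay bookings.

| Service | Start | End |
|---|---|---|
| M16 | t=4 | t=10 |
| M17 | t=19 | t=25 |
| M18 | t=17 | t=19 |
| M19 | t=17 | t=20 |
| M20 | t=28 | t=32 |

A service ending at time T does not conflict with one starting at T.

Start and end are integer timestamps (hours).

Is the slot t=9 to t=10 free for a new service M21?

No — it overlaps M16

M16: starts t=4 before M21 ends t=10, and ends t=10 after M21 starts t=9 → overlap.
M18: starts t=17 at or after M21 ends t=10 → clear.
M19: starts t=17 at or after M21 ends t=10 → clear.
M17: starts t=19 at or after M21 ends t=10 → clear.
M20: starts t=28 at or after M21 ends t=10 → clear.
M21 overlaps M16.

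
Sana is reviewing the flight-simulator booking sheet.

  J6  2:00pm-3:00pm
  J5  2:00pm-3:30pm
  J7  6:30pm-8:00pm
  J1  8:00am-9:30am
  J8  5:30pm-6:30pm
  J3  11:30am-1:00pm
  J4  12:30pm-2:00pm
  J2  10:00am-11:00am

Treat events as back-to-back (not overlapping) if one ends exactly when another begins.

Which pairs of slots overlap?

Sorted by start: J1, J2, J3, J4, J5, J6, J8, J7.
J2 starts after J1 ends — done with J1.
J3 starts after J2 ends — done with J2.
J4 starts before J3 ends → J3 and J4 overlap.
J5 starts after J3 ends — done with J3.
J5 starts exactly when J4 ends (back-to-back, no overlap) — done with J4.
J6 starts before J5 ends → J5 and J6 overlap.
J8 starts after J5 ends — done with J5.
J8 starts after J6 ends — done with J6.
J7 starts exactly when J8 ends (back-to-back, no overlap).

J3 & J4, J5 & J6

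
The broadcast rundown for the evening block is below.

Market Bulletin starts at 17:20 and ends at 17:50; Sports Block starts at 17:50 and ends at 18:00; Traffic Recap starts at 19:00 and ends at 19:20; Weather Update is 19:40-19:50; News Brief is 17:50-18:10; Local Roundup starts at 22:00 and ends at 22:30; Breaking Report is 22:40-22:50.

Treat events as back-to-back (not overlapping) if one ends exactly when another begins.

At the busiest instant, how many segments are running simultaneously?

2

Sweep the timeline, counting +1 at each start and −1 at each end (ends before starts at a tie):
17:20 start Market Bulletin → 1
17:50 end Market Bulletin → 0
17:50 start News Brief → 1
17:50 start Sports Block → 2
18:00 end Sports Block → 1
18:10 end News Brief → 0
19:00 start Traffic Recap → 1
19:20 end Traffic Recap → 0
19:40 start Weather Update → 1
19:50 end Weather Update → 0
22:00 start Local Roundup → 1
22:30 end Local Roundup → 0
22:40 start Breaking Report → 1
22:50 end Breaking Report → 0
Peak is 2, at 17:50 (News Brief, Sports Block).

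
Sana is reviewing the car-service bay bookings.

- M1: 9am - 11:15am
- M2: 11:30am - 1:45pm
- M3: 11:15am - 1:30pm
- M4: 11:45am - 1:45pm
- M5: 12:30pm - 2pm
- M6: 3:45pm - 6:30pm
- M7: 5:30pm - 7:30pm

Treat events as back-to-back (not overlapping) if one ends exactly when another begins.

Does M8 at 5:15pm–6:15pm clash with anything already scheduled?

Yes — it overlaps M6, M7

M1: ends 11:15am at or before M8 starts 5:15pm → clear.
M3: ends 1:30pm at or before M8 starts 5:15pm → clear.
M2: ends 1:45pm at or before M8 starts 5:15pm → clear.
M4: ends 1:45pm at or before M8 starts 5:15pm → clear.
M5: ends 2pm at or before M8 starts 5:15pm → clear.
M6: starts 3:45pm before M8 ends 6:15pm, and ends 6:30pm after M8 starts 5:15pm → overlap.
M7: starts 5:30pm before M8 ends 6:15pm, and ends 7:30pm after M8 starts 5:15pm → overlap.
M8 overlaps M6, M7.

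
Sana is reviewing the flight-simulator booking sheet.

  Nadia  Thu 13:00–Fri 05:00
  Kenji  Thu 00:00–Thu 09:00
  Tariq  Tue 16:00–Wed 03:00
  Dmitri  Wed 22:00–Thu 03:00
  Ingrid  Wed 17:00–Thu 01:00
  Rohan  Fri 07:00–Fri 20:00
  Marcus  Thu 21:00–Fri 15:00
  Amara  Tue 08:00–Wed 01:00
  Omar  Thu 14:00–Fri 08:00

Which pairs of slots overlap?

Amara & Tariq, Dmitri & Ingrid, Dmitri & Kenji, Ingrid & Kenji, Marcus & Nadia, Marcus & Omar, Marcus & Rohan, Nadia & Omar, Omar & Rohan

Sorted by start: Amara, Tariq, Ingrid, Dmitri, Kenji, Nadia, Omar, Marcus, Rohan.
Tariq starts before Amara ends → Amara and Tariq overlap.
Ingrid starts after Amara ends; Amara is clear from here.
Ingrid starts after Tariq ends; Tariq is clear from here.
Dmitri starts before Ingrid ends → Ingrid and Dmitri overlap.
Kenji starts before Ingrid ends → Ingrid and Kenji overlap.
Nadia starts after Ingrid ends; Ingrid is clear from here.
Kenji starts before Dmitri ends → Dmitri and Kenji overlap.
Nadia starts after Dmitri ends; Dmitri is clear from here.
Nadia starts after Kenji ends; Kenji is clear from here.
Omar starts before Nadia ends → Nadia and Omar overlap.
Marcus starts before Nadia ends → Nadia and Marcus overlap.
Rohan starts after Nadia ends.
Marcus starts before Omar ends → Omar and Marcus overlap.
Rohan starts before Omar ends → Omar and Rohan overlap.
Rohan starts before Marcus ends → Marcus and Rohan overlap.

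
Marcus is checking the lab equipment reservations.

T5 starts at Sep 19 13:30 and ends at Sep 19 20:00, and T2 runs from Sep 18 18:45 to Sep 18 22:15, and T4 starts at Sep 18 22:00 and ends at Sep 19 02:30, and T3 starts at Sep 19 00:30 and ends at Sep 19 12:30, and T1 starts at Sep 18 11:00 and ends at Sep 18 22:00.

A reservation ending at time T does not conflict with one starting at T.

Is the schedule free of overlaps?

Sorted by start: T1, T2, T4, T3, T5.
T2 starts before T1 ends → T1 and T2 overlap.
That's a conflict, so the schedule is not conflict-free.

No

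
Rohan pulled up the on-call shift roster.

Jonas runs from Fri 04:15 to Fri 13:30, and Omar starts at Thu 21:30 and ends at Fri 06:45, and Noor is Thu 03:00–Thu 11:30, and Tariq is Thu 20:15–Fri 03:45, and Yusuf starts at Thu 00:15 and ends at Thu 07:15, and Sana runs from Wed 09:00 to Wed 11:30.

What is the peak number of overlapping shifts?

2

Sort all start/end points and keep a running count:
Wed 09:00 start Sana → 1
Wed 11:30 end Sana → 0
Thu 00:15 start Yusuf → 1
Thu 03:00 start Noor → 2
Thu 07:15 end Yusuf → 1
Thu 11:30 end Noor → 0
Thu 20:15 start Tariq → 1
Thu 21:30 start Omar → 2
Fri 03:45 end Tariq → 1
Fri 04:15 start Jonas → 2
Fri 06:45 end Omar → 1
Fri 13:30 end Jonas → 0
Peak is 2, at Thu 03:00 (Noor, Yusuf).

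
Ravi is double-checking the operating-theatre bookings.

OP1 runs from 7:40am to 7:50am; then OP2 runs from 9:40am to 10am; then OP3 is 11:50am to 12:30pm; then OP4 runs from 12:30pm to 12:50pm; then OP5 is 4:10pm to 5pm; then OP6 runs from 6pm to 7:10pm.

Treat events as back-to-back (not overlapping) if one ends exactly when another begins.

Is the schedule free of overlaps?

Sorted by start: OP1, OP2, OP3, OP4, OP5, OP6.
OP2 starts after OP1 ends; OP1 is clear from here.
OP3 starts after OP2 ends; OP2 is clear from here.
OP4 starts exactly when OP3 ends (back-to-back, no overlap); OP3 is clear from here.
OP5 starts after OP4 ends; OP4 is clear from here.
OP6 starts after OP5 ends.
Every pair is clear; the schedule has no overlaps.

Yes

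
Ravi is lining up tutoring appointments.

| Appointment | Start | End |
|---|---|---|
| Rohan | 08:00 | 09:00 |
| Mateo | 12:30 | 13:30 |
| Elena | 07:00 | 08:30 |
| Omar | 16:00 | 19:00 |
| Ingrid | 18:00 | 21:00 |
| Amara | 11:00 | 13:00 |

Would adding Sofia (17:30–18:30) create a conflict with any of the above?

Yes — it overlaps Ingrid, Omar

Elena: ends 08:30 at or before Sofia starts 17:30 → clear.
Rohan: ends 09:00 at or before Sofia starts 17:30 → clear.
Amara: ends 13:00 at or before Sofia starts 17:30 → clear.
Mateo: ends 13:30 at or before Sofia starts 17:30 → clear.
Omar: starts 16:00 before Sofia ends 18:30, and ends 19:00 after Sofia starts 17:30 → overlap.
Ingrid: starts 18:00 before Sofia ends 18:30, and ends 21:00 after Sofia starts 17:30 → overlap.
Sofia overlaps Omar, Ingrid.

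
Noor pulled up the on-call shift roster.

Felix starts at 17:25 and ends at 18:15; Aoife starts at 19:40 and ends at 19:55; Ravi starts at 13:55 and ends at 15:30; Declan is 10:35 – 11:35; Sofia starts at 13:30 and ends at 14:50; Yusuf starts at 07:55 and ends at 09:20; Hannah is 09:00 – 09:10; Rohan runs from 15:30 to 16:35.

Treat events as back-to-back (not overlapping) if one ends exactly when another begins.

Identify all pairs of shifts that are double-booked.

Hannah & Yusuf, Ravi & Sofia

Sorted by start: Yusuf, Hannah, Declan, Sofia, Ravi, Rohan, Felix, Aoife.
Hannah starts before Yusuf ends → Yusuf and Hannah overlap.
Declan starts after Yusuf ends — done with Yusuf.
Declan starts after Hannah ends — done with Hannah.
Sofia starts after Declan ends — done with Declan.
Ravi starts before Sofia ends → Sofia and Ravi overlap.
Rohan starts after Sofia ends — done with Sofia.
Rohan starts exactly when Ravi ends (back-to-back, no overlap) — done with Ravi.
Felix starts after Rohan ends — done with Rohan.
Aoife starts after Felix ends.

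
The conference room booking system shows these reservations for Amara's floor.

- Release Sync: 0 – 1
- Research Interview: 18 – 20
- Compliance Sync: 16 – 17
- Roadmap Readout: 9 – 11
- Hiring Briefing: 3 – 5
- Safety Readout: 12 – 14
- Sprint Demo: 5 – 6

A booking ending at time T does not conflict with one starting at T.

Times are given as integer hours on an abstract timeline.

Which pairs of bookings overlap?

no overlapping pairs

Sorted by start: Release Sync, Hiring Briefing, Sprint Demo, Roadmap Readout, Safety Readout, Compliance Sync, Research Interview.
Hiring Briefing starts after Release Sync ends; Release Sync is clear from here.
Sprint Demo starts exactly when Hiring Briefing ends (back-to-back, no overlap); Hiring Briefing is clear from here.
Roadmap Readout starts after Sprint Demo ends; Sprint Demo is clear from here.
Safety Readout starts after Roadmap Readout ends; Roadmap Readout is clear from here.
Compliance Sync starts after Safety Readout ends; Safety Readout is clear from here.
Research Interview starts after Compliance Sync ends.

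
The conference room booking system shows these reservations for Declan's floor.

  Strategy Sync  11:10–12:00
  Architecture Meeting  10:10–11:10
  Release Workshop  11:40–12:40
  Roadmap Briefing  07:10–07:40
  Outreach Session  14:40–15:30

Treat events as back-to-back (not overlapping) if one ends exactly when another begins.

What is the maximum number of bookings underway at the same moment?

2

Sort all start/end points and keep a running count:
07:10 start Roadmap Briefing → 1
07:40 end Roadmap Briefing → 0
10:10 start Architecture Meeting → 1
11:10 end Architecture Meeting → 0
11:10 start Strategy Sync → 1
11:40 start Release Workshop → 2
12:00 end Strategy Sync → 1
12:40 end Release Workshop → 0
14:40 start Outreach Session → 1
15:30 end Outreach Session → 0
Peak is 2, at 11:40 (Release Workshop, Strategy Sync).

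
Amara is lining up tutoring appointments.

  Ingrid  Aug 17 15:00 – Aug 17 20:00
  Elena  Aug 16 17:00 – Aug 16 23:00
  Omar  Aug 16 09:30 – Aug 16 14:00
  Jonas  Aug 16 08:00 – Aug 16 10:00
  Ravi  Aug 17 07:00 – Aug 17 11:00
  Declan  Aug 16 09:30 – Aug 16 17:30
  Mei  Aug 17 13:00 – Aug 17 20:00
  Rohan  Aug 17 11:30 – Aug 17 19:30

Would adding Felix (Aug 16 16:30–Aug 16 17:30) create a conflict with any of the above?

Yes — it overlaps Declan, Elena

Jonas: ends Aug 16 10:00 at or before Felix starts Aug 16 16:30 → clear.
Declan: starts Aug 16 09:30 before Felix ends Aug 16 17:30, and ends Aug 16 17:30 after Felix starts Aug 16 16:30 → overlap.
Omar: ends Aug 16 14:00 at or before Felix starts Aug 16 16:30 → clear.
Elena: starts Aug 16 17:00 before Felix ends Aug 16 17:30, and ends Aug 16 23:00 after Felix starts Aug 16 16:30 → overlap.
Ravi: starts Aug 17 07:00 at or after Felix ends Aug 16 17:30 → clear.
Rohan: starts Aug 17 11:30 at or after Felix ends Aug 16 17:30 → clear.
Mei: starts Aug 17 13:00 at or after Felix ends Aug 16 17:30 → clear.
Ingrid: starts Aug 17 15:00 at or after Felix ends Aug 16 17:30 → clear.
Felix overlaps Declan, Elena.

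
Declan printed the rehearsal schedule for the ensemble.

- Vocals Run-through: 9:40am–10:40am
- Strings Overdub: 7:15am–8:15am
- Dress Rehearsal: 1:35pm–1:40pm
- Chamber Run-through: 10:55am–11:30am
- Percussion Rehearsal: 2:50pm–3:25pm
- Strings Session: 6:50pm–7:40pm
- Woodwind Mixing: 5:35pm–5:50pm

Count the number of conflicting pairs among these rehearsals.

Sorted by start: Strings Overdub, Vocals Run-through, Chamber Run-through, Dress Rehearsal, Percussion Rehearsal, Woodwind Mixing, Strings Session.
Vocals Run-through starts after Strings Overdub ends — done with Strings Overdub.
Chamber Run-through starts after Vocals Run-through ends — done with Vocals Run-through.
Dress Rehearsal starts after Chamber Run-through ends — done with Chamber Run-through.
Percussion Rehearsal starts after Dress Rehearsal ends — done with Dress Rehearsal.
Woodwind Mixing starts after Percussion Rehearsal ends — done with Percussion Rehearsal.
Strings Session starts after Woodwind Mixing ends.
No pair overlaps.

0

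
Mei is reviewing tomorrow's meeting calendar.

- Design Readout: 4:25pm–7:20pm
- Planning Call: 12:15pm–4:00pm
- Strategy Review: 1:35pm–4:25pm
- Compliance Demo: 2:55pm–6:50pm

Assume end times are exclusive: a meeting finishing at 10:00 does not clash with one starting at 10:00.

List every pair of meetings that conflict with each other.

Two intervals overlap when each starts before the other ends.
Sorted by start: Planning Call, Strategy Review, Compliance Demo, Design Readout.
Strategy Review starts before Planning Call ends → Planning Call and Strategy Review overlap.
Compliance Demo starts before Planning Call ends → Planning Call and Compliance Demo overlap.
Design Readout starts after Planning Call ends.
Compliance Demo starts before Strategy Review ends → Strategy Review and Compliance Demo overlap.
Design Readout starts exactly when Strategy Review ends (back-to-back, no overlap).
Design Readout starts before Compliance Demo ends → Compliance Demo and Design Readout overlap.

Compliance Demo & Design Readout, Compliance Demo & Planning Call, Compliance Demo & Strategy Review, Planning Call & Strategy Review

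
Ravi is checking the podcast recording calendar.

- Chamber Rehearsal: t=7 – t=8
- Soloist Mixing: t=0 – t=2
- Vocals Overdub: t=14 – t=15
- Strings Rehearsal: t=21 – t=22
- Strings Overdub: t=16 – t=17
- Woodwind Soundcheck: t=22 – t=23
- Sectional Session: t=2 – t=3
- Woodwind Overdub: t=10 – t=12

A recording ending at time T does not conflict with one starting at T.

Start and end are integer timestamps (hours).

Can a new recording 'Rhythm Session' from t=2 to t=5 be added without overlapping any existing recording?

Soloist Mixing: ends t=2 at or before Rhythm Session starts t=2 → clear.
Sectional Session: starts t=2 before Rhythm Session ends t=5, and ends t=3 after Rhythm Session starts t=2 → overlap.
Chamber Rehearsal: starts t=7 at or after Rhythm Session ends t=5 → clear.
Woodwind Overdub: starts t=10 at or after Rhythm Session ends t=5 → clear.
Vocals Overdub: starts t=14 at or after Rhythm Session ends t=5 → clear.
Strings Overdub: starts t=16 at or after Rhythm Session ends t=5 → clear.
Strings Rehearsal: starts t=21 at or after Rhythm Session ends t=5 → clear.
Woodwind Soundcheck: starts t=22 at or after Rhythm Session ends t=5 → clear.
Rhythm Session overlaps Sectional Session.

No — it overlaps Sectional Session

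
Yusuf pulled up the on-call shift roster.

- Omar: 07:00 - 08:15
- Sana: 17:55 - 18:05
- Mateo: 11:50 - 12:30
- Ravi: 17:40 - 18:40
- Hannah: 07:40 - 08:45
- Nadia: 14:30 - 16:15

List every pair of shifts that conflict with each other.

Sorted by start: Omar, Hannah, Mateo, Nadia, Ravi, Sana.
Hannah starts before Omar ends → Omar and Hannah overlap.
Mateo starts after Omar ends, so Omar has no further overlaps.
Mateo starts after Hannah ends, so Hannah has no further overlaps.
Nadia starts after Mateo ends, so Mateo has no further overlaps.
Ravi starts after Nadia ends, so Nadia has no further overlaps.
Sana starts before Ravi ends → Ravi and Sana overlap.

Hannah & Omar, Ravi & Sana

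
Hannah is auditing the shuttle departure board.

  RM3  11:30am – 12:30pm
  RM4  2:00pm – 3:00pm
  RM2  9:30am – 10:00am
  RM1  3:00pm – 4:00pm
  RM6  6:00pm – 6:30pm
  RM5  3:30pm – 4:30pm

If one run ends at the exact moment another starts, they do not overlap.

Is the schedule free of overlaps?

No

Sorted by start: RM2, RM3, RM4, RM1, RM5, RM6.
RM3 starts after RM2 ends; RM2 is clear from here.
RM4 starts after RM3 ends; RM3 is clear from here.
RM1 starts exactly when RM4 ends (back-to-back, no overlap); RM4 is clear from here.
RM5 starts before RM1 ends → RM1 and RM5 overlap.
That's a conflict, so the schedule is not conflict-free.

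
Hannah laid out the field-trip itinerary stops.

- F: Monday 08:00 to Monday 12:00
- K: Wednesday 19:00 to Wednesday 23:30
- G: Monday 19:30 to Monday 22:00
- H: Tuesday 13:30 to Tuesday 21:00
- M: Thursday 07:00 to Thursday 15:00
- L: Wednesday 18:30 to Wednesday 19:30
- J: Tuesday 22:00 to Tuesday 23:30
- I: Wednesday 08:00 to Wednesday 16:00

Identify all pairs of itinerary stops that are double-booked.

Sorted by start: F, G, H, J, I, L, K, M.
G starts after F ends; F is clear from here.
H starts after G ends; G is clear from here.
J starts after H ends; H is clear from here.
I starts after J ends; J is clear from here.
L starts after I ends; I is clear from here.
K starts before L ends → L and K overlap.
M starts after L ends.
M starts after K ends.

K & L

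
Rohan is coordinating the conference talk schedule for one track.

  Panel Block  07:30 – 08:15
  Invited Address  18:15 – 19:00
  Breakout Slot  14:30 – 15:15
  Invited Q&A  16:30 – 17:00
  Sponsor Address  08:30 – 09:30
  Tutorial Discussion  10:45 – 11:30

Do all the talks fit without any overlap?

Sorted by start: Panel Block, Sponsor Address, Tutorial Discussion, Breakout Slot, Invited Q&A, Invited Address.
Sponsor Address starts after Panel Block ends; Panel Block is clear from here.
Tutorial Discussion starts after Sponsor Address ends; Sponsor Address is clear from here.
Breakout Slot starts after Tutorial Discussion ends; Tutorial Discussion is clear from here.
Invited Q&A starts after Breakout Slot ends; Breakout Slot is clear from here.
Invited Address starts after Invited Q&A ends.
Every pair is clear; the schedule has no overlaps.

Yes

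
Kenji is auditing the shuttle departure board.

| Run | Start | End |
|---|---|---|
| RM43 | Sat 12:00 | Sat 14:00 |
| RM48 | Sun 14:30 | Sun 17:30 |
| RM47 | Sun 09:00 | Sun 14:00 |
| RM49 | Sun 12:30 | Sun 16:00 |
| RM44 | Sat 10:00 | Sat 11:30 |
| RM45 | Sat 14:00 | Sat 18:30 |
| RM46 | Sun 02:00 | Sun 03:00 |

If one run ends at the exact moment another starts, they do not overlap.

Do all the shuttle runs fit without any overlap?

Check each pair: they overlap iff neither finishes before the other starts.
Sorted by start: RM44, RM43, RM45, RM46, RM47, RM49, RM48.
RM43 starts after RM44 ends, so RM44 has no further overlaps.
RM45 starts exactly when RM43 ends (back-to-back, no overlap), so RM43 has no further overlaps.
RM46 starts after RM45 ends, so RM45 has no further overlaps.
RM47 starts after RM46 ends, so RM46 has no further overlaps.
RM49 starts before RM47 ends → RM47 and RM49 overlap.
That's a conflict, so the schedule is not conflict-free.

No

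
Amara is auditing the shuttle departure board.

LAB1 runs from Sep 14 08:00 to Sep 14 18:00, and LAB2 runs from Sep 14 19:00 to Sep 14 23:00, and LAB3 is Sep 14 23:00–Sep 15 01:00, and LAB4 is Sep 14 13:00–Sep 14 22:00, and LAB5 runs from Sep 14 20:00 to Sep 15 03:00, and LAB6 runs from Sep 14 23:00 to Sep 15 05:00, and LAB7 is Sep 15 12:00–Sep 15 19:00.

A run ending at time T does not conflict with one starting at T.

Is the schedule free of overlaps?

No

Check each pair: they overlap iff neither finishes before the other starts.
Sorted by start: LAB1, LAB4, LAB2, LAB5, LAB3, LAB6, LAB7.
LAB4 starts before LAB1 ends → LAB1 and LAB4 overlap.
That's a conflict, so the schedule is not conflict-free.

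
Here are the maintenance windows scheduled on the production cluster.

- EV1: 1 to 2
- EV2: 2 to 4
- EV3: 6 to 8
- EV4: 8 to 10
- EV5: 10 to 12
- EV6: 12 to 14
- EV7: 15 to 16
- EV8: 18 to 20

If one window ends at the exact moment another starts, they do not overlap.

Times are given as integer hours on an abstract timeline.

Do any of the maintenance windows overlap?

Check each pair: they overlap iff neither finishes before the other starts.
Sorted by start: EV1, EV2, EV3, EV4, EV5, EV6, EV7, EV8.
EV2 starts exactly when EV1 ends (back-to-back, no overlap) — done with EV1.
EV3 starts after EV2 ends — done with EV2.
EV4 starts exactly when EV3 ends (back-to-back, no overlap) — done with EV3.
EV5 starts exactly when EV4 ends (back-to-back, no overlap) — done with EV4.
EV6 starts exactly when EV5 ends (back-to-back, no overlap) — done with EV5.
EV7 starts after EV6 ends — done with EV6.
EV8 starts after EV7 ends.
Every pair is clear; the schedule has no overlaps.

No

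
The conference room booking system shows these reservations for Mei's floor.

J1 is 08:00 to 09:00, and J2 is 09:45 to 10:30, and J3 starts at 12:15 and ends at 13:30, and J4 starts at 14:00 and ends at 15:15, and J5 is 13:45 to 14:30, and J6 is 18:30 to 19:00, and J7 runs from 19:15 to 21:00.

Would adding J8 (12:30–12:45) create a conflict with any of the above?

J1: ends 09:00 at or before J8 starts 12:30 → clear.
J2: ends 10:30 at or before J8 starts 12:30 → clear.
J3: starts 12:15 before J8 ends 12:45, and ends 13:30 after J8 starts 12:30 → overlap.
J5: starts 13:45 at or after J8 ends 12:45 → clear.
J4: starts 14:00 at or after J8 ends 12:45 → clear.
J6: starts 18:30 at or after J8 ends 12:45 → clear.
J7: starts 19:15 at or after J8 ends 12:45 → clear.
J8 overlaps J3.

Yes — it overlaps J3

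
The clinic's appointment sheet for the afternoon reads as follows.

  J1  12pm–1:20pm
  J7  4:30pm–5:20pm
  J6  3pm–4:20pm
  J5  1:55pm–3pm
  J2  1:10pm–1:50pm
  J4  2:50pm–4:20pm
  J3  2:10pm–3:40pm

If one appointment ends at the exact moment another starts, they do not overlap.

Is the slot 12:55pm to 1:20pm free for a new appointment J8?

No — it overlaps J1, J2

J1: starts 12pm before J8 ends 1:20pm, and ends 1:20pm after J8 starts 12:55pm → overlap.
J2: starts 1:10pm before J8 ends 1:20pm, and ends 1:50pm after J8 starts 12:55pm → overlap.
J5: starts 1:55pm at or after J8 ends 1:20pm → clear.
J3: starts 2:10pm at or after J8 ends 1:20pm → clear.
J4: starts 2:50pm at or after J8 ends 1:20pm → clear.
J6: starts 3pm at or after J8 ends 1:20pm → clear.
J7: starts 4:30pm at or after J8 ends 1:20pm → clear.
J8 overlaps J1, J2.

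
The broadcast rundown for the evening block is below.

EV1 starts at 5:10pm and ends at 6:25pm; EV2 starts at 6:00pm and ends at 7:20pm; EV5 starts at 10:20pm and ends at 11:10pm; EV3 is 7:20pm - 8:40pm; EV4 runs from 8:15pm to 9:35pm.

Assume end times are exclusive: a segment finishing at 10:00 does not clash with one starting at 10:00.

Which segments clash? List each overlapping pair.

Sorted by start: EV1, EV2, EV3, EV4, EV5.
EV2 starts before EV1 ends → EV1 and EV2 overlap.
EV3 starts after EV1 ends, so EV1 has no further overlaps.
EV3 starts exactly when EV2 ends (back-to-back, no overlap), so EV2 has no further overlaps.
EV4 starts before EV3 ends → EV3 and EV4 overlap.
EV5 starts after EV3 ends.
EV5 starts after EV4 ends.

EV1 & EV2, EV3 & EV4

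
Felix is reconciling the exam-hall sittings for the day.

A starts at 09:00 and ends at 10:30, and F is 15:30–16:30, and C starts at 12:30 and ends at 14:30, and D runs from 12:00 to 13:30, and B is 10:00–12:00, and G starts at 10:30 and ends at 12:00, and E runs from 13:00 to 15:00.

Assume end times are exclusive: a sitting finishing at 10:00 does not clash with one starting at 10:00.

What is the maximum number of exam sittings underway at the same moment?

3

Walk through starts and ends in time order (an end at T is processed before a start at T):
09:00 start A → 1
10:00 start B → 2
10:30 end A → 1
10:30 start G → 2
12:00 end B → 1
12:00 end G → 0
12:00 start D → 1
12:30 start C → 2
13:00 start E → 3
13:30 end D → 2
14:30 end C → 1
15:00 end E → 0
15:30 start F → 1
16:30 end F → 0
Peak is 3, at 13:00 (C, D, E).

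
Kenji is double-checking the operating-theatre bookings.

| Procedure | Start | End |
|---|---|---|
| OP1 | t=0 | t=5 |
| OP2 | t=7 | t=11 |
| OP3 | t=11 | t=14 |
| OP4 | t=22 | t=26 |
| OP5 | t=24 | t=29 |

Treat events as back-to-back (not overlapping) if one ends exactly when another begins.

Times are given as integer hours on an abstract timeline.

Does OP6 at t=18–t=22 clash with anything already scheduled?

No — it doesn't clash with anything

OP1: ends t=5 at or before OP6 starts t=18 → clear.
OP2: ends t=11 at or before OP6 starts t=18 → clear.
OP3: ends t=14 at or before OP6 starts t=18 → clear.
OP4: starts t=22 at or after OP6 ends t=22 → clear.
OP5: starts t=24 at or after OP6 ends t=22 → clear.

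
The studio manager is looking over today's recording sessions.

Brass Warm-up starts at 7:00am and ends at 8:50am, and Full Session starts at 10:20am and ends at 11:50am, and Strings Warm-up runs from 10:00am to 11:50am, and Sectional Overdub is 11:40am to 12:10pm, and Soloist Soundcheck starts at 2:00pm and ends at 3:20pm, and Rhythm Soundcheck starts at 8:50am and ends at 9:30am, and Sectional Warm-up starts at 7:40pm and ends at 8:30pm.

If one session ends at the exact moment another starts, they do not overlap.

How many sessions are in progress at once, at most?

Sort all start/end points and keep a running count:
7:00am start Brass Warm-up → 1
8:50am end Brass Warm-up → 0
8:50am start Rhythm Soundcheck → 1
9:30am end Rhythm Soundcheck → 0
10:00am start Strings Warm-up → 1
10:20am start Full Session → 2
11:40am start Sectional Overdub → 3
11:50am end Full Session → 2
11:50am end Strings Warm-up → 1
12:10pm end Sectional Overdub → 0
2:00pm start Soloist Soundcheck → 1
3:20pm end Soloist Soundcheck → 0
7:40pm start Sectional Warm-up → 1
8:30pm end Sectional Warm-up → 0
Peak is 3, at 11:40am (Full Session, Sectional Overdub, Strings Warm-up).

3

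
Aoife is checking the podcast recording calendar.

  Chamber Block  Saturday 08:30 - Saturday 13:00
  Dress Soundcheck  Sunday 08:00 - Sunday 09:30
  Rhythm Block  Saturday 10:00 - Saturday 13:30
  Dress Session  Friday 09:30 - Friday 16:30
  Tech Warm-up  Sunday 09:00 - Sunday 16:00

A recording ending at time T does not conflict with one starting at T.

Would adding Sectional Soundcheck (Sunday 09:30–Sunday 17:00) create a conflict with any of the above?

Dress Session: ends Friday 16:30 at or before Sectional Soundcheck starts Sunday 09:30 → clear.
Chamber Block: ends Saturday 13:00 at or before Sectional Soundcheck starts Sunday 09:30 → clear.
Rhythm Block: ends Saturday 13:30 at or before Sectional Soundcheck starts Sunday 09:30 → clear.
Dress Soundcheck: ends Sunday 09:30 at or before Sectional Soundcheck starts Sunday 09:30 → clear.
Tech Warm-up: starts Sunday 09:00 before Sectional Soundcheck ends Sunday 17:00, and ends Sunday 16:00 after Sectional Soundcheck starts Sunday 09:30 → overlap.
Sectional Soundcheck overlaps Tech Warm-up.

Yes — it overlaps Tech Warm-up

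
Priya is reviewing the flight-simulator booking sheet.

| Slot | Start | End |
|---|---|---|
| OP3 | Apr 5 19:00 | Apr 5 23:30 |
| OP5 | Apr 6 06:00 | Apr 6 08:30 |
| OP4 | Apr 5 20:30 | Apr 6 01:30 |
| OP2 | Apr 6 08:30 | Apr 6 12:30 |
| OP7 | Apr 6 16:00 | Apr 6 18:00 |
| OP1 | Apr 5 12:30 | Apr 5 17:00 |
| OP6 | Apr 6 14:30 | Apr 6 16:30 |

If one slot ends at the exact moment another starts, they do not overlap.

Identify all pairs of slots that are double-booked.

Check each pair: they overlap iff neither finishes before the other starts.
Sorted by start: OP1, OP3, OP4, OP5, OP2, OP6, OP7.
OP3 starts after OP1 ends; OP1 is clear from here.
OP4 starts before OP3 ends → OP3 and OP4 overlap.
OP5 starts after OP3 ends; OP3 is clear from here.
OP5 starts after OP4 ends; OP4 is clear from here.
OP2 starts exactly when OP5 ends (back-to-back, no overlap); OP5 is clear from here.
OP6 starts after OP2 ends; OP2 is clear from here.
OP7 starts before OP6 ends → OP6 and OP7 overlap.

OP3 & OP4, OP6 & OP7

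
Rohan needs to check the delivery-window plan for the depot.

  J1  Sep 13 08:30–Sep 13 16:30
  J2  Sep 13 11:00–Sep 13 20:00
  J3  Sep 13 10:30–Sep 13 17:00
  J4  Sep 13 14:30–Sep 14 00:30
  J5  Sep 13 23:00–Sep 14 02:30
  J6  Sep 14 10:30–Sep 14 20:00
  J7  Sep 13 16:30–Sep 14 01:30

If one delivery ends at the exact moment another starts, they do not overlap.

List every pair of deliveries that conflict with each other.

J1 & J2, J1 & J3, J1 & J4, J2 & J3, J2 & J4, J2 & J7, J3 & J4, J3 & J7, J4 & J5, J4 & J7, J5 & J7

Sorted by start: J1, J3, J2, J4, J7, J5, J6.
J3 starts before J1 ends → J1 and J3 overlap.
J2 starts before J1 ends → J1 and J2 overlap.
J4 starts before J1 ends → J1 and J4 overlap.
J7 starts exactly when J1 ends (back-to-back, no overlap), so nothing later overlaps J1 either.
J2 starts before J3 ends → J3 and J2 overlap.
J4 starts before J3 ends → J3 and J4 overlap.
J7 starts before J3 ends → J3 and J7 overlap.
J5 starts after J3 ends, so nothing later overlaps J3 either.
J4 starts before J2 ends → J2 and J4 overlap.
J7 starts before J2 ends → J2 and J7 overlap.
J5 starts after J2 ends, so nothing later overlaps J2 either.
J7 starts before J4 ends → J4 and J7 overlap.
J5 starts before J4 ends → J4 and J5 overlap.
J6 starts after J4 ends.
J5 starts before J7 ends → J7 and J5 overlap.
J6 starts after J7 ends.
J6 starts after J5 ends.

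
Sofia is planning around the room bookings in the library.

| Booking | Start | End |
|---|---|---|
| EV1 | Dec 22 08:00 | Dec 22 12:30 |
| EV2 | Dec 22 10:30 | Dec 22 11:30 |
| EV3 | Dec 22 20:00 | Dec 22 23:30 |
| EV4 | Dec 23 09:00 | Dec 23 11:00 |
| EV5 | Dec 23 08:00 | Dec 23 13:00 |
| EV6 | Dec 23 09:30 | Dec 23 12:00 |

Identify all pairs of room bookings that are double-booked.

Sorted by start: EV1, EV2, EV3, EV5, EV4, EV6.
EV2 starts before EV1 ends → EV1 and EV2 overlap.
EV3 starts after EV1 ends; EV1 is clear from here.
EV3 starts after EV2 ends; EV2 is clear from here.
EV5 starts after EV3 ends; EV3 is clear from here.
EV4 starts before EV5 ends → EV5 and EV4 overlap.
EV6 starts before EV5 ends → EV5 and EV6 overlap.
EV6 starts before EV4 ends → EV4 and EV6 overlap.

EV1 & EV2, EV4 & EV5, EV4 & EV6, EV5 & EV6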